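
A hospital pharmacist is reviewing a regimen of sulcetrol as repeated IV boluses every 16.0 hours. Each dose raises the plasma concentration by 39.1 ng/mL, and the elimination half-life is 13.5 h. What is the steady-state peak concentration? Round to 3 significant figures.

k = ln 2 / 13.5 = 0.05134 h⁻¹
Fraction remaining after one interval: e^(−kτ) = e^(−0.05134 × 16.0) = 0.4398
R = 1 / (1 − 0.4398) = 1.785
Css,max = 39.1 × 1.785 ≈ 69.8 ng/mL

69.8 ng/mL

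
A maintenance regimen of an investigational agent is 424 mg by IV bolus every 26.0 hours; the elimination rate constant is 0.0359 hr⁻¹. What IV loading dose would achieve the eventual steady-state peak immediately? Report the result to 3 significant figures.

Accumulation ratio R = 1 / (1 − e^(−kτ)) = 1 / (1 − e^(−0.03590×26.0)) = 1 / (1 − 0.3932) = 1.648
Loading dose = maintenance dose × R = 424 × 1.648 ≈ 699 mg

699 mg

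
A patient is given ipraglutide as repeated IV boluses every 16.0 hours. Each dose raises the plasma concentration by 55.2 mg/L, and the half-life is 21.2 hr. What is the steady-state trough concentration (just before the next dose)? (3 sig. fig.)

k = ln 2 / 21.2 = 0.03270 hr⁻¹
Fraction remaining after one interval: e^(−kτ) = e^(−0.03270 × 16.0) = 0.5927
R = 1 / (1 − 0.5927) = 2.455
Css,max = 55.2 × 2.455 = 135.5 mg/L
Css,min = Css,max × e^(−kτ) = 135.5 × 0.5927 ≈ 80.3 mg/L

80.3 mg/L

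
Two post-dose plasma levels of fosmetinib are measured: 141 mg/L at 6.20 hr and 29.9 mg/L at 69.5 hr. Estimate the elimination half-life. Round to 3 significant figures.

k = ln(C₁/C₂) / (t₂ − t₁) = ln(141/29.9) / (69.5 − 6.20)
  = 1.551 / 63.30 = 0.02450 hr⁻¹
t½ = ln 2 / k = ln 2 / 0.02450 ≈ 28.3 hours

28.3 hours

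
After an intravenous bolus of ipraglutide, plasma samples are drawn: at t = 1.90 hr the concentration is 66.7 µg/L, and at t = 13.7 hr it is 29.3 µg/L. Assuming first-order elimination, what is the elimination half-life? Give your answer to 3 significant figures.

9.94 hours

k = ln(C₁/C₂) / (t₂ − t₁) = ln(66.7/29.3) / (13.7 − 1.90)
  = 0.8226 / 11.80 = 0.06971 hr⁻¹
t½ = ln 2 / k = ln 2 / 0.06971 ≈ 9.94 hours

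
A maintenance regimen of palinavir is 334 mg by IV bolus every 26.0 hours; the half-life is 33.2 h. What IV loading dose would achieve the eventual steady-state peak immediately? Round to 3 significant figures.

797 mg

k = ln 2 / 33.2 = 0.02088 h⁻¹
Accumulation ratio R = 1 / (1 − e^(−kτ)) = 1 / (1 − e^(−0.02088×26.0)) = 1 / (1 − 0.5811) = 2.387
Loading dose = maintenance dose × R = 334 × 2.387 ≈ 797 mg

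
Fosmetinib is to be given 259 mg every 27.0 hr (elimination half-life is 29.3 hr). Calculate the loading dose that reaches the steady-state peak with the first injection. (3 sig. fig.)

549 mg

k = ln 2 / 29.3 = 0.02366 hr⁻¹
Accumulation ratio R = 1 / (1 − e^(−kτ)) = 1 / (1 − e^(−0.02366×27.0)) = 1 / (1 − 0.5280) = 2.118
Loading dose = maintenance dose × R = 259 × 2.118 ≈ 549 mg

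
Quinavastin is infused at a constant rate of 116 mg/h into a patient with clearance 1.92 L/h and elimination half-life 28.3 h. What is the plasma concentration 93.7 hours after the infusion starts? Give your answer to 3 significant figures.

54.3 mg/L

Css = rate / CL = 116 / 1.92 = 60.42 mg/L
k = ln 2 / 28.3 = 0.02449 h⁻¹
C(t) = Css (1 − e^(−kt)) = 60.42 × (1 − e^(−2.295)) = 60.42 × 0.8992 ≈ 54.3 mg/L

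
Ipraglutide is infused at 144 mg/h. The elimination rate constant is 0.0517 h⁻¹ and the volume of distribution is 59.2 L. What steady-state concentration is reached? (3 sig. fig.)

CL = k · V = 0.0517 × 59.2 = 3.061 L/h
Css = rate / CL = 144 / 3.061 ≈ 47.0 mg/L

47.0 mg/L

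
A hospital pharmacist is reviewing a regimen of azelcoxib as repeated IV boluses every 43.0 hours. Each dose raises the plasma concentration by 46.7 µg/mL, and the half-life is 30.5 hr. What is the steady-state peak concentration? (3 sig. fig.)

k = ln 2 / 30.5 = 0.02273 hr⁻¹
Fraction remaining after one interval: e^(−kτ) = e^(−0.02273 × 43.0) = 0.3764
R = 1 / (1 − 0.3764) = 1.603
Css,max = 46.7 × 1.603 ≈ 74.9 µg/mL

74.9 µg/mL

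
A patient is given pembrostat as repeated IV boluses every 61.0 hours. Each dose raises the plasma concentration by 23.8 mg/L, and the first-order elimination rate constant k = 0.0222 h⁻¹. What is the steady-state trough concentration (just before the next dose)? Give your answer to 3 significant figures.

8.28 mg/L

Fraction remaining after one interval: e^(−kτ) = e^(−0.02220 × 61.0) = 0.2582
R = 1 / (1 − 0.2582) = 1.348
Css,max = 23.8 × 1.348 = 32.08 mg/L
Css,min = Css,max × e^(−kτ) = 32.08 × 0.2582 ≈ 8.28 mg/L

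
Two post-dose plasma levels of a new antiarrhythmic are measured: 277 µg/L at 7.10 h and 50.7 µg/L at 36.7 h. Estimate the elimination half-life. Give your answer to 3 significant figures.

12.1 hours

k = ln(C₁/C₂) / (t₂ − t₁) = ln(277/50.7) / (36.7 − 7.10)
  = 1.698 / 29.60 = 0.05737 h⁻¹
t½ = ln 2 / k = ln 2 / 0.05737 ≈ 12.1 hours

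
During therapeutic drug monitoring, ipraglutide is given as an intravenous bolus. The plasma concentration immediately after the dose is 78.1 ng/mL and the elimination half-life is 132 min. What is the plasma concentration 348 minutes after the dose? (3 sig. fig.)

12.6 ng/mL

k = ln 2 / 132 = 0.005251 min⁻¹
348 min is 2.636 half-lives, so C = 78.1 × (1/2)^2.636 = 78.1 × 0.1608 ≈ 12.6 ng/mL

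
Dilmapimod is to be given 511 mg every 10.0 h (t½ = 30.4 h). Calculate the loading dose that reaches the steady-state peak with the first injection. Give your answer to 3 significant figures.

2510 mg

k = ln 2 / 30.4 = 0.02280 h⁻¹
Accumulation ratio R = 1 / (1 − e^(−kτ)) = 1 / (1 − e^(−0.02280×10.0)) = 1 / (1 − 0.7961) = 4.905
Loading dose = maintenance dose × R = 511 × 4.905 ≈ 2510 mg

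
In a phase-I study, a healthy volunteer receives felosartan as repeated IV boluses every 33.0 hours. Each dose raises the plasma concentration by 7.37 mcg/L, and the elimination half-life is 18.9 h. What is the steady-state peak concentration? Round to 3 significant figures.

10.5 mcg/L

k = ln 2 / 18.9 = 0.03667 h⁻¹
Fraction remaining after one interval: e^(−kτ) = e^(−0.03667 × 33.0) = 0.2981
R = 1 / (1 − 0.2981) = 1.425
Css,max = 7.37 × 1.425 ≈ 10.5 mcg/L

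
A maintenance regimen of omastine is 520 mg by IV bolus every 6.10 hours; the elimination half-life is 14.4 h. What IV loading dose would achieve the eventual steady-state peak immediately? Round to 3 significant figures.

k = ln 2 / 14.4 = 0.04814 h⁻¹
Accumulation ratio R = 1 / (1 − e^(−kτ)) = 1 / (1 − e^(−0.04814×6.10)) = 1 / (1 − 0.7456) = 3.930
Loading dose = maintenance dose × R = 520 × 3.930 ≈ 2040 mg

2040 mg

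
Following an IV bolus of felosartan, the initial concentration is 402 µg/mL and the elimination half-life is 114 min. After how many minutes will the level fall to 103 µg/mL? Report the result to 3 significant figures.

224 minutes

k = ln 2 / 114 = 0.006080 min⁻¹
C(t) = C₀ e^(−kt)  ⇒  t = ln(C₀/C) / k
t = ln(402/103) / 0.006080 = 1.362 / 0.006080 ≈ 224 minutes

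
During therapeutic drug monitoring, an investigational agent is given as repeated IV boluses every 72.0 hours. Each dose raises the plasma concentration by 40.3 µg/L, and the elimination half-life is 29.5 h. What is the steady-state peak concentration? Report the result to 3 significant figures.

k = ln 2 / 29.5 = 0.02350 h⁻¹
Fraction remaining after one interval: e^(−kτ) = e^(−0.02350 × 72.0) = 0.1842
R = 1 / (1 − 0.1842) = 1.226
Css,max = 40.3 × 1.226 ≈ 49.4 µg/L

49.4 µg/L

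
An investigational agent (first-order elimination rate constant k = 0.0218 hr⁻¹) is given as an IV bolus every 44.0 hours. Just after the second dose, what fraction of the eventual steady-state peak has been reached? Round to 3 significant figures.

0.853

f_n = 1 − e^(−nkτ) = 1 − e^(−2 × 0.02180 × 44.0) = 1 − e^(−1.918) = 1 − 0.1468 ≈ 0.853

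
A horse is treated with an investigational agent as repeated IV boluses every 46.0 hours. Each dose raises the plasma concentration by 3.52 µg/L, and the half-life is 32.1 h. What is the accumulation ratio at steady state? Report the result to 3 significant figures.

1.59

k = ln 2 / 32.1 = 0.02159 h⁻¹
Fraction remaining after one interval: e^(−kτ) = e^(−0.02159 × 46.0) = 0.3704
R = 1 / (1 − 0.3704) = 1 / 0.6296 ≈ 1.59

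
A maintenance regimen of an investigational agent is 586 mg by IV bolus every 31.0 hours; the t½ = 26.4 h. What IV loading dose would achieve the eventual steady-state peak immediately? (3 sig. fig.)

1050 mg

k = ln 2 / 26.4 = 0.02626 h⁻¹
Accumulation ratio R = 1 / (1 − e^(−kτ)) = 1 / (1 − e^(−0.02626×31.0)) = 1 / (1 − 0.4431) = 1.796
Loading dose = maintenance dose × R = 586 × 1.796 ≈ 1050 mg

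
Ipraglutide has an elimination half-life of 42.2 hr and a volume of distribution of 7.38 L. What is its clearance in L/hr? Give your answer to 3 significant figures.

0.121 L/hr

k = ln 2 / t½ = ln 2 / 42.2 = 0.01643 hr⁻¹
CL = k · V = 0.01643 × 7.38 ≈ 0.121 L/hr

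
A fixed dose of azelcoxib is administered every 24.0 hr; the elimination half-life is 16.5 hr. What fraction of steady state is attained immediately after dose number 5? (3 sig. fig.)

0.994

k = ln 2 / 16.5 = 0.04201 hr⁻¹
f_n = 1 − e^(−nkτ) = 1 − e^(−5 × 0.04201 × 24.0) = 1 − e^(−5.041) = 1 − 0.006467 ≈ 0.994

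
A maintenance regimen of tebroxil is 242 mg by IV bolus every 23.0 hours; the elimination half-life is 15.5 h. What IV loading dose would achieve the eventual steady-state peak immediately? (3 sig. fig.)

377 mg

k = ln 2 / 15.5 = 0.04472 h⁻¹
Accumulation ratio R = 1 / (1 − e^(−kτ)) = 1 / (1 − e^(−0.04472×23.0)) = 1 / (1 − 0.3575) = 1.556
Loading dose = maintenance dose × R = 242 × 1.556 ≈ 377 mg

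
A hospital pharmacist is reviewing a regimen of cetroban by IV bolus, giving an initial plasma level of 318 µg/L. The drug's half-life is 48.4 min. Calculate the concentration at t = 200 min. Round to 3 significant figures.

18.1 µg/L

k = ln 2 / 48.4 = 0.01432 min⁻¹
C(t) = C₀ e^(−kt) = 318 × e^(−0.01432 × 200) = 318 × e^(−2.864) = 318 × 0.05703 ≈ 18.1 µg/L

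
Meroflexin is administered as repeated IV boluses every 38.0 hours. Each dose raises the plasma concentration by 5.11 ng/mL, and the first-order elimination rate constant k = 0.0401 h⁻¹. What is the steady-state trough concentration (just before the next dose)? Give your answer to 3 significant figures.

1.42 ng/mL

Fraction remaining after one interval: e^(−kτ) = e^(−0.04010 × 38.0) = 0.2179
R = 1 / (1 − 0.2179) = 1.279
Css,max = 5.11 × 1.279 = 6.534 ng/mL
Css,min = Css,max × e^(−kτ) = 6.534 × 0.2179 ≈ 1.42 ng/mL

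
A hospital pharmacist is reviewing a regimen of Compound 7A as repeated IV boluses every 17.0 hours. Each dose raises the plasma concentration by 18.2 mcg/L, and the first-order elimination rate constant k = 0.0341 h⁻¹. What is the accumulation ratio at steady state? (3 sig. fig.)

2.27

Fraction remaining after one interval: e^(−kτ) = e^(−0.03410 × 17.0) = 0.5601
R = 1 / (1 − 0.5601) = 1 / 0.4399 ≈ 2.27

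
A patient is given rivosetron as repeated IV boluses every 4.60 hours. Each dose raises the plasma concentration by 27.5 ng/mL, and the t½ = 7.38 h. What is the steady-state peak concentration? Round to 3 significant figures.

78.4 ng/mL

k = ln 2 / 7.38 = 0.09392 h⁻¹
Fraction remaining after one interval: e^(−kτ) = e^(−0.09392 × 4.60) = 0.6492
R = 1 / (1 − 0.6492) = 2.850
Css,max = 27.5 × 2.850 ≈ 78.4 ng/mL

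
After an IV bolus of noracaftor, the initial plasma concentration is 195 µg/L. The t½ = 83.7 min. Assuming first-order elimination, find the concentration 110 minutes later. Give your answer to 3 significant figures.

k = ln 2 / 83.7 = 0.008281 min⁻¹
C(t) = C₀ e^(−kt) = 195 × e^(−0.008281 × 110) = 195 × e^(−0.9109) = 195 × 0.4021 ≈ 78.4 µg/L

78.4 µg/L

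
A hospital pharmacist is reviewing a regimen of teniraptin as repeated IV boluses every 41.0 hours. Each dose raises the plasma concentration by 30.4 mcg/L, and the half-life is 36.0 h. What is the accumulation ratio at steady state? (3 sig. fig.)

k = ln 2 / 36.0 = 0.01925 h⁻¹
Fraction remaining after one interval: e^(−kτ) = e^(−0.01925 × 41.0) = 0.4541
R = 1 / (1 − 0.4541) = 1 / 0.5459 ≈ 1.83

1.83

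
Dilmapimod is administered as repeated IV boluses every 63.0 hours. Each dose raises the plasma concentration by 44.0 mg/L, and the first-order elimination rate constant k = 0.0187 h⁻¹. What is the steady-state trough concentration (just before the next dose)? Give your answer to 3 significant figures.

Fraction remaining after one interval: e^(−kτ) = e^(−0.01870 × 63.0) = 0.3079
R = 1 / (1 − 0.3079) = 1.445
Css,max = 44.0 × 1.445 = 63.57 mg/L
Css,min = Css,max × e^(−kτ) = 63.57 × 0.3079 ≈ 19.6 mg/L

19.6 mg/L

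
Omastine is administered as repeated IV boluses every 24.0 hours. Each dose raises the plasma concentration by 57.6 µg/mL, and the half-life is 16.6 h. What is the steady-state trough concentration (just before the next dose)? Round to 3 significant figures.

33.4 µg/mL

k = ln 2 / 16.6 = 0.04176 h⁻¹
Fraction remaining after one interval: e^(−kτ) = e^(−0.04176 × 24.0) = 0.3671
R = 1 / (1 − 0.3671) = 1.580
Css,max = 57.6 × 1.580 = 91.01 µg/mL
Css,min = Css,max × e^(−kτ) = 91.01 × 0.3671 ≈ 33.4 µg/mL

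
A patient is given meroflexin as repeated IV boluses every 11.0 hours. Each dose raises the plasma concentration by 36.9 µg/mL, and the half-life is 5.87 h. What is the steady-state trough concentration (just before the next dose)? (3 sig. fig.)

13.8 µg/mL

k = ln 2 / 5.87 = 0.1181 h⁻¹
Fraction remaining after one interval: e^(−kτ) = e^(−0.1181 × 11.0) = 0.2728
R = 1 / (1 − 0.2728) = 1.375
Css,max = 36.9 × 1.375 = 50.74 µg/mL
Css,min = Css,max × e^(−kτ) = 50.74 × 0.2728 ≈ 13.8 µg/mL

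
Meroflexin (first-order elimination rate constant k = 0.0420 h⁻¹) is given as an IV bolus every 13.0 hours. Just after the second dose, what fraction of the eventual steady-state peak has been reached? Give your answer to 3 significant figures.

f_n = 1 − e^(−nkτ) = 1 − e^(−2 × 0.04200 × 13.0) = 1 − e^(−1.092) = 1 − 0.3355 ≈ 0.664

0.664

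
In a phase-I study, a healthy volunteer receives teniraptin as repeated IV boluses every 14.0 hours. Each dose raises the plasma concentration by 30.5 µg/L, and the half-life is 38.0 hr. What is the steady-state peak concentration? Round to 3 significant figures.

k = ln 2 / 38.0 = 0.01824 hr⁻¹
Fraction remaining after one interval: e^(−kτ) = e^(−0.01824 × 14.0) = 0.7746
R = 1 / (1 − 0.7746) = 4.437
Css,max = 30.5 × 4.437 ≈ 135 µg/L

135 µg/L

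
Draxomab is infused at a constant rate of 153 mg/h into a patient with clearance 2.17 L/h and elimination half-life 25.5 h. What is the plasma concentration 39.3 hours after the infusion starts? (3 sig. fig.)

Css = rate / CL = 153 / 2.17 = 70.51 µg/mL
k = ln 2 / 25.5 = 0.02718 h⁻¹
C(t) = Css (1 − e^(−kt)) = 70.51 × (1 − e^(−1.068)) = 70.51 × 0.6564 ≈ 46.3 µg/mL

46.3 µg/mL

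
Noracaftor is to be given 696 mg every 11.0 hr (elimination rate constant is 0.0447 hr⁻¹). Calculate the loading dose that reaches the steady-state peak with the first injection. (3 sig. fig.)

Accumulation ratio R = 1 / (1 − e^(−kτ)) = 1 / (1 − e^(−0.04470×11.0)) = 1 / (1 − 0.6116) = 2.575
Loading dose = maintenance dose × R = 696 × 2.575 ≈ 1790 mg

1790 mg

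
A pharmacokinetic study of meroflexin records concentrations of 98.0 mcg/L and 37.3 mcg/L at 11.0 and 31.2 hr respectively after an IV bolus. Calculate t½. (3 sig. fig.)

14.5 hours

k = ln(C₁/C₂) / (t₂ − t₁) = ln(98.0/37.3) / (31.2 − 11.0)
  = 0.9660 / 20.20 = 0.04782 hr⁻¹
t½ = ln 2 / k = ln 2 / 0.04782 ≈ 14.5 hours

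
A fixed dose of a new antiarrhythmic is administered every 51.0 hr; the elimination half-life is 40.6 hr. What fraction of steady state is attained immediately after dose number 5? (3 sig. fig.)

k = ln 2 / 40.6 = 0.01707 hr⁻¹
f_n = 1 − e^(−nkτ) = 1 − e^(−5 × 0.01707 × 51.0) = 1 − e^(−4.354) = 1 − 0.01286 ≈ 0.987

0.987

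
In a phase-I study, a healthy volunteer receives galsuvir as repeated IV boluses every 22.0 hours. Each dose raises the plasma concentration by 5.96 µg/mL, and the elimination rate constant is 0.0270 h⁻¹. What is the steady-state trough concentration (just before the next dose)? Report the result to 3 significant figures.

7.35 µg/mL

Fraction remaining after one interval: e^(−kτ) = e^(−0.02700 × 22.0) = 0.5521
R = 1 / (1 − 0.5521) = 2.233
Css,max = 5.96 × 2.233 = 13.31 µg/mL
Css,min = Css,max × e^(−kτ) = 13.31 × 0.5521 ≈ 7.35 µg/mL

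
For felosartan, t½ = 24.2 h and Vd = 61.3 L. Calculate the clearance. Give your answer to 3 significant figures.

1.76 L/h

k = ln 2 / t½ = ln 2 / 24.2 = 0.02864 h⁻¹
CL = k · V = 0.02864 × 61.3 ≈ 1.76 L/h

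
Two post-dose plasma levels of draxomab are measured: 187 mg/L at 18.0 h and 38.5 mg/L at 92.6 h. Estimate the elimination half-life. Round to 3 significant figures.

k = ln(C₁/C₂) / (t₂ − t₁) = ln(187/38.5) / (92.6 − 18.0)
  = 1.580 / 74.60 = 0.02119 h⁻¹
t½ = ln 2 / k = ln 2 / 0.02119 ≈ 32.7 hours

32.7 hours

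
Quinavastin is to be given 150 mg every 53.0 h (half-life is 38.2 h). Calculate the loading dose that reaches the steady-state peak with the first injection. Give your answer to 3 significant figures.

243 mg

k = ln 2 / 38.2 = 0.01815 h⁻¹
Accumulation ratio R = 1 / (1 − e^(−kτ)) = 1 / (1 − e^(−0.01815×53.0)) = 1 / (1 − 0.3822) = 1.619
Loading dose = maintenance dose × R = 150 × 1.619 ≈ 243 mg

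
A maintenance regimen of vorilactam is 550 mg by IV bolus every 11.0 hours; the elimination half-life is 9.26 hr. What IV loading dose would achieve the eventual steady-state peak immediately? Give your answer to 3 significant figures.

k = ln 2 / 9.26 = 0.07485 hr⁻¹
Accumulation ratio R = 1 / (1 − e^(−kτ)) = 1 / (1 − e^(−0.07485×11.0)) = 1 / (1 − 0.4389) = 1.782
Loading dose = maintenance dose × R = 550 × 1.782 ≈ 980 mg

980 mg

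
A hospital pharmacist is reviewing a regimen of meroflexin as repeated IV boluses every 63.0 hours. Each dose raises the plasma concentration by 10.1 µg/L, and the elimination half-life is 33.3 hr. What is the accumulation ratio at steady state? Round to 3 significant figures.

k = ln 2 / 33.3 = 0.02082 hr⁻¹
Fraction remaining after one interval: e^(−kτ) = e^(−0.02082 × 63.0) = 0.2695
R = 1 / (1 − 0.2695) = 1 / 0.7305 ≈ 1.37

1.37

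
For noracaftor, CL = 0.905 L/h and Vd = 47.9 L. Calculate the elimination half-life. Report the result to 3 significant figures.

k = CL / V = 0.905 / 47.9 = 0.01889 h⁻¹
t½ = ln 2 / k = ln 2 / 0.01889 ≈ 36.7 hours

36.7 hours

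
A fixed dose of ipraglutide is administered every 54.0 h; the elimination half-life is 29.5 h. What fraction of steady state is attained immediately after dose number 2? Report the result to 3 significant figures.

0.921

k = ln 2 / 29.5 = 0.02350 h⁻¹
f_n = 1 − e^(−nkτ) = 1 − e^(−2 × 0.02350 × 54.0) = 1 − e^(−2.538) = 1 − 0.07905 ≈ 0.921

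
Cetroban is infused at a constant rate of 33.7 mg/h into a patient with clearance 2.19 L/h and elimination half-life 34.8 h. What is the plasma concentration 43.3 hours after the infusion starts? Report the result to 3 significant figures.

8.89 µg/mL

Css = rate / CL = 33.7 / 2.19 = 15.39 µg/mL
k = ln 2 / 34.8 = 0.01992 h⁻¹
C(t) = Css (1 − e^(−kt)) = 15.39 × (1 − e^(−0.8625)) = 15.39 × 0.5779 ≈ 8.89 µg/mL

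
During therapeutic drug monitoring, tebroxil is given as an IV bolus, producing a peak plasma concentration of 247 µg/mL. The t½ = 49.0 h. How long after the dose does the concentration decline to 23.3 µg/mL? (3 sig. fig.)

k = ln 2 / 49.0 = 0.01415 h⁻¹
C(t) = C₀ e^(−kt)  ⇒  t = ln(C₀/C) / k
t = ln(247/23.3) / 0.01415 = 2.361 / 0.01415 ≈ 167 hours

167 hours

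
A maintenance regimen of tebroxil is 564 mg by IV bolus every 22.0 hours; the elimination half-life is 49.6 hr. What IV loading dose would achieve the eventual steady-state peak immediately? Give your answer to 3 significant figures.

k = ln 2 / 49.6 = 0.01397 hr⁻¹
Accumulation ratio R = 1 / (1 − e^(−kτ)) = 1 / (1 − e^(−0.01397×22.0)) = 1 / (1 − 0.7353) = 3.778
Loading dose = maintenance dose × R = 564 × 3.778 ≈ 2130 mg

2130 mg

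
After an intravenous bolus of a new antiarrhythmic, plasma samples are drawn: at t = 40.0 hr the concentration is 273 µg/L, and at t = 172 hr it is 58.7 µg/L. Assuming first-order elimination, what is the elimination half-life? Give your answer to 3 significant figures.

59.5 hours

k = ln(C₁/C₂) / (t₂ − t₁) = ln(273/58.7) / (172 − 40.0)
  = 1.537 / 132.0 = 0.01164 hr⁻¹
t½ = ln 2 / k = ln 2 / 0.01164 ≈ 59.5 hours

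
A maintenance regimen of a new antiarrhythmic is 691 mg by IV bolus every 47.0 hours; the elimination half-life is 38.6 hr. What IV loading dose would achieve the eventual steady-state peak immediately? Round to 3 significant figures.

k = ln 2 / 38.6 = 0.01796 hr⁻¹
Accumulation ratio R = 1 / (1 − e^(−kτ)) = 1 / (1 − e^(−0.01796×47.0)) = 1 / (1 − 0.4300) = 1.754
Loading dose = maintenance dose × R = 691 × 1.754 ≈ 1210 mg

1210 mg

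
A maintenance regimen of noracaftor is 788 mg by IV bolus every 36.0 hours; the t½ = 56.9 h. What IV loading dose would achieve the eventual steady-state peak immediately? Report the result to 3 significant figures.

k = ln 2 / 56.9 = 0.01218 h⁻¹
Accumulation ratio R = 1 / (1 − e^(−kτ)) = 1 / (1 − e^(−0.01218×36.0)) = 1 / (1 − 0.6450) = 2.817
Loading dose = maintenance dose × R = 788 × 2.817 ≈ 2220 mg

2220 mg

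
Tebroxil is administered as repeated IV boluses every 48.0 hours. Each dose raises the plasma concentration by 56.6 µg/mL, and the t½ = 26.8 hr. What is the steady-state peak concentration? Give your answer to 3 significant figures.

k = ln 2 / 26.8 = 0.02586 hr⁻¹
Fraction remaining after one interval: e^(−kτ) = e^(−0.02586 × 48.0) = 0.2890
R = 1 / (1 − 0.2890) = 1.406
Css,max = 56.6 × 1.406 ≈ 79.6 µg/mL

79.6 µg/mL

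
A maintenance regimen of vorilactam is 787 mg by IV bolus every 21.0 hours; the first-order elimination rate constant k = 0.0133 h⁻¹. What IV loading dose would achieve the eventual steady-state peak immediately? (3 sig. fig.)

Accumulation ratio R = 1 / (1 − e^(−kτ)) = 1 / (1 − e^(−0.01330×21.0)) = 1 / (1 − 0.7563) = 4.104
Loading dose = maintenance dose × R = 787 × 4.104 ≈ 3230 mg

3230 mg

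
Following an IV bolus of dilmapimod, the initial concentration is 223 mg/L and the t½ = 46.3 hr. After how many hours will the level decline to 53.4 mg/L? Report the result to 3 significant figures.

k = ln 2 / 46.3 = 0.01497 hr⁻¹
C(t) = C₀ e^(−kt)  ⇒  t = ln(C₀/C) / k
t = ln(223/53.4) / 0.01497 = 1.429 / 0.01497 ≈ 95.5 hours

95.5 hours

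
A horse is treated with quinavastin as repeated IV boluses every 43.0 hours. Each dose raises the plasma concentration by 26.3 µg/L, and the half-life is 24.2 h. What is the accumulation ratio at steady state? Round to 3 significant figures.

1.41

k = ln 2 / 24.2 = 0.02864 h⁻¹
Fraction remaining after one interval: e^(−kτ) = e^(−0.02864 × 43.0) = 0.2918
R = 1 / (1 − 0.2918) = 1 / 0.7082 ≈ 1.41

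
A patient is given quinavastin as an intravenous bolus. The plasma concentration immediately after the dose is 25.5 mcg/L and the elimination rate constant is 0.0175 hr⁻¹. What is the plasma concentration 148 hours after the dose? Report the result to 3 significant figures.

1.91 mcg/L

C(t) = C₀ e^(−kt) = 25.5 × e^(−0.01750 × 148) = 25.5 × e^(−2.590) = 25.5 × 0.07502 ≈ 1.91 mcg/L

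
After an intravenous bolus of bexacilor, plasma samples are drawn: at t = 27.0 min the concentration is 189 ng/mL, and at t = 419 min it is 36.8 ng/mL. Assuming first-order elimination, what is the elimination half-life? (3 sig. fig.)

k = ln(C₁/C₂) / (t₂ − t₁) = ln(189/36.8) / (419 − 27.0)
  = 1.636 / 392.0 = 0.004174 min⁻¹
t½ = ln 2 / k = ln 2 / 0.004174 ≈ 166 minutes

166 minutes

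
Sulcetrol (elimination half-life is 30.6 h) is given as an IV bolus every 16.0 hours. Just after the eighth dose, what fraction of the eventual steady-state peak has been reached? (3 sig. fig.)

0.945

k = ln 2 / 30.6 = 0.02265 h⁻¹
f_n = 1 − e^(−nkτ) = 1 − e^(−8 × 0.02265 × 16.0) = 1 − e^(−2.899) = 1 − 0.05505 ≈ 0.945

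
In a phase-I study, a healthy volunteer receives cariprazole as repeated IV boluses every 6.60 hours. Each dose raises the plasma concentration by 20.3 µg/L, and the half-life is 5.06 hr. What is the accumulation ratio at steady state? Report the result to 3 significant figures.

k = ln 2 / 5.06 = 0.1370 hr⁻¹
Fraction remaining after one interval: e^(−kτ) = e^(−0.1370 × 6.60) = 0.4049
R = 1 / (1 − 0.4049) = 1 / 0.5951 ≈ 1.68

1.68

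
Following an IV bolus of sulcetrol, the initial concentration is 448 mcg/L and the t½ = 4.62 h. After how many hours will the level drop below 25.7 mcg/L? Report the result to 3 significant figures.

k = ln 2 / 4.62 = 0.1500 h⁻¹
C(t) = C₀ e^(−kt)  ⇒  t = ln(C₀/C) / k
t = ln(448/25.7) / 0.1500 = 2.858 / 0.1500 ≈ 19.1 hours

19.1 hours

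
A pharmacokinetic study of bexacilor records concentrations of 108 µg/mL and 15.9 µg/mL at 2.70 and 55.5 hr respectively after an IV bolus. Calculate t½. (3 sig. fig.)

19.1 hours

k = ln(C₁/C₂) / (t₂ − t₁) = ln(108/15.9) / (55.5 − 2.70)
  = 1.916 / 52.80 = 0.03628 hr⁻¹
t½ = ln 2 / k = ln 2 / 0.03628 ≈ 19.1 hours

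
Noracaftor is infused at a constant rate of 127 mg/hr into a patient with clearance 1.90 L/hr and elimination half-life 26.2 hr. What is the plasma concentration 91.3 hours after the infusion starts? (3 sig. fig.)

Css = rate / CL = 127 / 1.90 = 66.84 mg/L
k = ln 2 / 26.2 = 0.02646 hr⁻¹
C(t) = Css (1 − e^(−kt)) = 66.84 × (1 − e^(−2.415)) = 66.84 × 0.9107 ≈ 60.9 mg/L

60.9 mg/L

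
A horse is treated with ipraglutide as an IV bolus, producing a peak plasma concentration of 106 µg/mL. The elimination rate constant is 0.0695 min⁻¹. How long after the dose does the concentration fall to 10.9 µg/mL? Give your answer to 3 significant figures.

C(t) = C₀ e^(−kt)  ⇒  t = ln(C₀/C) / k
t = ln(106/10.9) / 0.06950 = 2.275 / 0.06950 ≈ 32.7 minutes

32.7 minutes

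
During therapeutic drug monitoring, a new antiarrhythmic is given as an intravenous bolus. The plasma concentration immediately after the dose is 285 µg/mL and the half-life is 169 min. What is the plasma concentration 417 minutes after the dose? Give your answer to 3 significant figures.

51.5 µg/mL

k = ln 2 / 169 = 0.004101 min⁻¹
417 min is 2.467 half-lives, so C = 285 × (1/2)^2.467 = 285 × 0.1808 ≈ 51.5 µg/mL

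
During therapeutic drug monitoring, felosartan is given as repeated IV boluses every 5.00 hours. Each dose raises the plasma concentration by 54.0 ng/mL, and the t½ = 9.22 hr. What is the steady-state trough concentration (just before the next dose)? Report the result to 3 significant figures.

118 ng/mL

k = ln 2 / 9.22 = 0.07518 hr⁻¹
Fraction remaining after one interval: e^(−kτ) = e^(−0.07518 × 5.00) = 0.6867
R = 1 / (1 − 0.6867) = 3.192
Css,max = 54.0 × 3.192 = 172.3 ng/mL
Css,min = Css,max × e^(−kτ) = 172.3 × 0.6867 ≈ 118 ng/mL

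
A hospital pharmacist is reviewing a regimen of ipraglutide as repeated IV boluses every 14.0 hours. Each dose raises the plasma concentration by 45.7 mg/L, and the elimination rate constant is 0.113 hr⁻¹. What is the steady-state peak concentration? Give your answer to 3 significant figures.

57.5 mg/L

Fraction remaining after one interval: e^(−kτ) = e^(−0.1130 × 14.0) = 0.2056
R = 1 / (1 − 0.2056) = 1.259
Css,max = 45.7 × 1.259 ≈ 57.5 mg/L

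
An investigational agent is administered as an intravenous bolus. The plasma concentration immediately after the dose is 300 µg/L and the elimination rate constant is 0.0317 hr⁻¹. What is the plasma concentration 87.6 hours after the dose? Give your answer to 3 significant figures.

C(t) = C₀ e^(−kt) = 300 × e^(−0.03170 × 87.6) = 300 × e^(−2.777) = 300 × 0.06223 ≈ 18.7 µg/L

18.7 µg/L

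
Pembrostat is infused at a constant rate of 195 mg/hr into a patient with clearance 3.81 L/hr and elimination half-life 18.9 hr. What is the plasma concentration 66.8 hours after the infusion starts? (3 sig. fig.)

46.8 µg/mL

Css = rate / CL = 195 / 3.81 = 51.18 µg/mL
k = ln 2 / 18.9 = 0.03667 hr⁻¹
C(t) = Css (1 − e^(−kt)) = 51.18 × (1 − e^(−2.450)) = 51.18 × 0.9137 ≈ 46.8 µg/mL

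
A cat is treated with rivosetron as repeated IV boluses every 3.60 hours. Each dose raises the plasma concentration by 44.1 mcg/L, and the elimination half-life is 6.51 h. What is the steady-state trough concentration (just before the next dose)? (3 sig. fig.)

94.4 mcg/L

k = ln 2 / 6.51 = 0.1065 h⁻¹
Fraction remaining after one interval: e^(−kτ) = e^(−0.1065 × 3.60) = 0.6816
R = 1 / (1 − 0.6816) = 3.141
Css,max = 44.1 × 3.141 = 138.5 mcg/L
Css,min = Css,max × e^(−kτ) = 138.5 × 0.6816 ≈ 94.4 mcg/L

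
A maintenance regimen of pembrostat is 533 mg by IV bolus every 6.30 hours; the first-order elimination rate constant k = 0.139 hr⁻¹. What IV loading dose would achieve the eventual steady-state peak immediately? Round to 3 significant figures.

914 mg

Accumulation ratio R = 1 / (1 − e^(−kτ)) = 1 / (1 − e^(−0.1390×6.30)) = 1 / (1 − 0.4166) = 1.714
Loading dose = maintenance dose × R = 533 × 1.714 ≈ 914 mg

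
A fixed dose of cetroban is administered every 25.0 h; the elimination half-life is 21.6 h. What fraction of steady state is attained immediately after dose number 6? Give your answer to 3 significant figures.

k = ln 2 / 21.6 = 0.03209 h⁻¹
f_n = 1 − e^(−nkτ) = 1 − e^(−6 × 0.03209 × 25.0) = 1 − e^(−4.814) = 1 − 0.008119 ≈ 0.992

0.992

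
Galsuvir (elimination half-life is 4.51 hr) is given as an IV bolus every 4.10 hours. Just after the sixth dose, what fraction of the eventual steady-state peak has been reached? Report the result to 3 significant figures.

k = ln 2 / 4.51 = 0.1537 hr⁻¹
f_n = 1 − e^(−nkτ) = 1 − e^(−6 × 0.1537 × 4.10) = 1 − e^(−3.781) = 1 − 0.02280 ≈ 0.977

0.977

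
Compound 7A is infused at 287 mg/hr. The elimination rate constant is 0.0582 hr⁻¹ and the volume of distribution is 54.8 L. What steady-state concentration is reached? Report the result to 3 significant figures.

CL = k · V = 0.0582 × 54.8 = 3.189 L/hr
Css = rate / CL = 287 / 3.189 ≈ 90.0 mg/L

90.0 mg/L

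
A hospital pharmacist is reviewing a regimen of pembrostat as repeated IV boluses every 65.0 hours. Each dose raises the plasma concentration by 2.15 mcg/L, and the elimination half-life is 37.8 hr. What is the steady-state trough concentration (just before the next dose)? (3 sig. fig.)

0.937 mcg/L

k = ln 2 / 37.8 = 0.01834 hr⁻¹
Fraction remaining after one interval: e^(−kτ) = e^(−0.01834 × 65.0) = 0.3036
R = 1 / (1 − 0.3036) = 1.436
Css,max = 2.15 × 1.436 = 3.087 mcg/L
Css,min = Css,max × e^(−kτ) = 3.087 × 0.3036 ≈ 0.937 mcg/L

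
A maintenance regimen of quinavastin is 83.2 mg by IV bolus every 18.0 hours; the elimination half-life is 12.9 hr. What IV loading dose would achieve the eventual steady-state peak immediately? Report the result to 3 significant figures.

134 mg

k = ln 2 / 12.9 = 0.05373 hr⁻¹
Accumulation ratio R = 1 / (1 − e^(−kτ)) = 1 / (1 − e^(−0.05373×18.0)) = 1 / (1 − 0.3802) = 1.613
Loading dose = maintenance dose × R = 83.2 × 1.613 ≈ 134 mg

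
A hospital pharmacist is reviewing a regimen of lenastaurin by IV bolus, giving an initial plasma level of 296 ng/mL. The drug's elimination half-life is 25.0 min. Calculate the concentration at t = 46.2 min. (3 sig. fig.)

82.2 ng/mL

k = ln 2 / 25.0 = 0.02773 min⁻¹
46.2 min is 1.848 half-lives, so C = 296 × (1/2)^1.848 = 296 × 0.2778 ≈ 82.2 ng/mL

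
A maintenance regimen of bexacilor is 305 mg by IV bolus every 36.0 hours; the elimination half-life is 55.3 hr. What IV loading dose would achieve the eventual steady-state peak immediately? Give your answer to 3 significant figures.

840 mg

k = ln 2 / 55.3 = 0.01253 hr⁻¹
Accumulation ratio R = 1 / (1 − e^(−kτ)) = 1 / (1 − e^(−0.01253×36.0)) = 1 / (1 − 0.6368) = 2.754
Loading dose = maintenance dose × R = 305 × 2.754 ≈ 840 mg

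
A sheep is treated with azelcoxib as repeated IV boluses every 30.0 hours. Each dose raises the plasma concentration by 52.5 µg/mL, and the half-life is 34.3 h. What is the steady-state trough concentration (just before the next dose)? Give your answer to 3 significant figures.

k = ln 2 / 34.3 = 0.02021 h⁻¹
Fraction remaining after one interval: e^(−kτ) = e^(−0.02021 × 30.0) = 0.5454
R = 1 / (1 − 0.5454) = 2.200
Css,max = 52.5 × 2.200 = 115.5 µg/mL
Css,min = Css,max × e^(−kτ) = 115.5 × 0.5454 ≈ 63.0 µg/mL

63.0 µg/mL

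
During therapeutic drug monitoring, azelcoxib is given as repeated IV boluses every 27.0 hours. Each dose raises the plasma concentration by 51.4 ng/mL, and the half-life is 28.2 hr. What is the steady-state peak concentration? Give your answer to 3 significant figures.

106 ng/mL

k = ln 2 / 28.2 = 0.02458 hr⁻¹
Fraction remaining after one interval: e^(−kτ) = e^(−0.02458 × 27.0) = 0.5150
R = 1 / (1 − 0.5150) = 2.062
Css,max = 51.4 × 2.062 ≈ 106 ng/mL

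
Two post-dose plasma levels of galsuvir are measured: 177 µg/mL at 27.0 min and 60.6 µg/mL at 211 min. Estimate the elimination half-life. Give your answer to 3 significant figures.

k = ln(C₁/C₂) / (t₂ − t₁) = ln(177/60.6) / (211 − 27.0)
  = 1.072 / 184.0 = 0.005825 min⁻¹
t½ = ln 2 / k = ln 2 / 0.005825 ≈ 119 minutes

119 minutes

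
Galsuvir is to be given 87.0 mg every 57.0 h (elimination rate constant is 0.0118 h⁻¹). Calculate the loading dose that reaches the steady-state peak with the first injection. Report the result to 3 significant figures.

Accumulation ratio R = 1 / (1 − e^(−kτ)) = 1 / (1 − e^(−0.01180×57.0)) = 1 / (1 − 0.5104) = 2.042
Loading dose = maintenance dose × R = 87.0 × 2.042 ≈ 178 mg

178 mg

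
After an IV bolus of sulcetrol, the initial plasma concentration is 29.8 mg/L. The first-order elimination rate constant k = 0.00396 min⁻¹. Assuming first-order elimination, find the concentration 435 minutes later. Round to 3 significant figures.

5.32 mg/L

C(t) = C₀ e^(−kt) = 29.8 × e^(−0.003960 × 435) = 29.8 × e^(−1.723) = 29.8 × 0.1786 ≈ 5.32 mg/L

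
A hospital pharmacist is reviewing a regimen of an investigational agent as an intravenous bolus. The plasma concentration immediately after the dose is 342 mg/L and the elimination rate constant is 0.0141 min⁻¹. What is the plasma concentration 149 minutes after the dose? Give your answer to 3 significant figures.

41.8 mg/L

C(t) = C₀ e^(−kt) = 342 × e^(−0.01410 × 149) = 342 × e^(−2.101) = 342 × 0.1223 ≈ 41.8 mg/L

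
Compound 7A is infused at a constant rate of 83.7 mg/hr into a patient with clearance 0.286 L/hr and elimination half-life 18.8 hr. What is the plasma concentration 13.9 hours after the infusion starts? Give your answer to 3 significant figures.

Css = rate / CL = 83.7 / 0.286 = 292.7 µg/mL
k = ln 2 / 18.8 = 0.03687 hr⁻¹
C(t) = Css (1 − e^(−kt)) = 292.7 × (1 − e^(−0.5125)) = 292.7 × 0.4010 ≈ 117 µg/mL

117 µg/mL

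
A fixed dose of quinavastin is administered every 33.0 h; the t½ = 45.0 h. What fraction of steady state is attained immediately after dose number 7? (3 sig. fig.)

k = ln 2 / 45.0 = 0.01540 h⁻¹
f_n = 1 − e^(−nkτ) = 1 − e^(−7 × 0.01540 × 33.0) = 1 − e^(−3.558) = 1 − 0.02849 ≈ 0.972

0.972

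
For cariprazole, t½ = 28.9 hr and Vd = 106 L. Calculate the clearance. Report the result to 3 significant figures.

2.54 L/hr

k = ln 2 / t½ = ln 2 / 28.9 = 0.02398 hr⁻¹
CL = k · V = 0.02398 × 106 ≈ 2.54 L/hr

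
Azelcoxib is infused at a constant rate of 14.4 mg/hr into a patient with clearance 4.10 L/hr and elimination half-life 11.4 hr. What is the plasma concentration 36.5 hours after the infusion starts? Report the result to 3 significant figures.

Css = rate / CL = 14.4 / 4.10 = 3.512 µg/mL
k = ln 2 / 11.4 = 0.06080 hr⁻¹
C(t) = Css (1 − e^(−kt)) = 3.512 × (1 − e^(−2.219)) = 3.512 × 0.8913 ≈ 3.13 µg/mL

3.13 µg/mL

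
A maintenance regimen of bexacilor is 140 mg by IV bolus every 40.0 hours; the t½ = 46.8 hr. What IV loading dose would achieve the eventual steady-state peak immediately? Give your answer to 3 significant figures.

313 mg

k = ln 2 / 46.8 = 0.01481 hr⁻¹
Accumulation ratio R = 1 / (1 − e^(−kτ)) = 1 / (1 − e^(−0.01481×40.0)) = 1 / (1 − 0.5530) = 2.237
Loading dose = maintenance dose × R = 140 × 2.237 ≈ 313 mg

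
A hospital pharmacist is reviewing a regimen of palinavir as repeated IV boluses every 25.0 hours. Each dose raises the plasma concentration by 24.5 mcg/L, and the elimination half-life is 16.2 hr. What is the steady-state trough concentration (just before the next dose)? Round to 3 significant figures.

12.8 mcg/L

k = ln 2 / 16.2 = 0.04279 hr⁻¹
Fraction remaining after one interval: e^(−kτ) = e^(−0.04279 × 25.0) = 0.3431
R = 1 / (1 − 0.3431) = 1.522
Css,max = 24.5 × 1.522 = 37.30 mcg/L
Css,min = Css,max × e^(−kτ) = 37.30 × 0.3431 ≈ 12.8 mcg/L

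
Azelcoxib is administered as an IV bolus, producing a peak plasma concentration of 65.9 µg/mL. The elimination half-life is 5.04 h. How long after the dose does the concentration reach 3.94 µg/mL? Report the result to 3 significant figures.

20.5 hours

k = ln 2 / 5.04 = 0.1375 h⁻¹
C(t) = C₀ e^(−kt)  ⇒  t = ln(C₀/C) / k
t = ln(65.9/3.94) / 0.1375 = 2.817 / 0.1375 ≈ 20.5 hours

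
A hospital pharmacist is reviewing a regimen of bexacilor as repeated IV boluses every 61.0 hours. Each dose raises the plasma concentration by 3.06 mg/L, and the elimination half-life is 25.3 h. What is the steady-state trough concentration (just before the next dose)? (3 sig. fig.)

0.709 mg/L

k = ln 2 / 25.3 = 0.02740 h⁻¹
Fraction remaining after one interval: e^(−kτ) = e^(−0.02740 × 61.0) = 0.1880
R = 1 / (1 − 0.1880) = 1.232
Css,max = 3.06 × 1.232 = 3.769 mg/L
Css,min = Css,max × e^(−kτ) = 3.769 × 0.1880 ≈ 0.709 mg/L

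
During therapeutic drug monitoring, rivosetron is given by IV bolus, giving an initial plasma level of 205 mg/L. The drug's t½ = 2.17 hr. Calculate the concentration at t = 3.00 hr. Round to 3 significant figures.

k = ln 2 / 2.17 = 0.3194 hr⁻¹
3.00 hr is 1.382 half-lives, so C = 205 × (1/2)^1.382 = 205 × 0.3836 ≈ 78.6 mg/L

78.6 mg/L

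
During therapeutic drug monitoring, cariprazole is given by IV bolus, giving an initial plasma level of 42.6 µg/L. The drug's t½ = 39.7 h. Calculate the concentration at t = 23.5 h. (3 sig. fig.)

28.3 µg/L

k = ln 2 / 39.7 = 0.01746 h⁻¹
C(t) = C₀ e^(−kt) = 42.6 × e^(−0.01746 × 23.5) = 42.6 × e^(−0.4103) = 42.6 × 0.6635 ≈ 28.3 µg/L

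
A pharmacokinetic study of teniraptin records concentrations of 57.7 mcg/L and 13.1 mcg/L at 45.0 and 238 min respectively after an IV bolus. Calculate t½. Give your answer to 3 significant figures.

k = ln(C₁/C₂) / (t₂ − t₁) = ln(57.7/13.1) / (238 − 45.0)
  = 1.483 / 193.0 = 0.007682 min⁻¹
t½ = ln 2 / k = ln 2 / 0.007682 ≈ 90.2 minutes

90.2 minutes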